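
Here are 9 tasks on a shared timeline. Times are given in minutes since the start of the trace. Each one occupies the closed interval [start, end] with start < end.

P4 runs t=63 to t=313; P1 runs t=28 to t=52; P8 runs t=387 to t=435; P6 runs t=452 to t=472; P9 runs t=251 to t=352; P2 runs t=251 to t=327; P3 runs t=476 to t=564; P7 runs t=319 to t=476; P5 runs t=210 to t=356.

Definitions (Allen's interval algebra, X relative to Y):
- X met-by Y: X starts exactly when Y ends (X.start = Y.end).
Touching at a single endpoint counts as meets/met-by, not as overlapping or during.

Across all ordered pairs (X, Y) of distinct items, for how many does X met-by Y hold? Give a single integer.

1

Checking all 72 ordered pairs for relation 'met-by'; matching pairs in alphabetical order:
(P3, P7): P3 met-by P7 ✓
Count: 1.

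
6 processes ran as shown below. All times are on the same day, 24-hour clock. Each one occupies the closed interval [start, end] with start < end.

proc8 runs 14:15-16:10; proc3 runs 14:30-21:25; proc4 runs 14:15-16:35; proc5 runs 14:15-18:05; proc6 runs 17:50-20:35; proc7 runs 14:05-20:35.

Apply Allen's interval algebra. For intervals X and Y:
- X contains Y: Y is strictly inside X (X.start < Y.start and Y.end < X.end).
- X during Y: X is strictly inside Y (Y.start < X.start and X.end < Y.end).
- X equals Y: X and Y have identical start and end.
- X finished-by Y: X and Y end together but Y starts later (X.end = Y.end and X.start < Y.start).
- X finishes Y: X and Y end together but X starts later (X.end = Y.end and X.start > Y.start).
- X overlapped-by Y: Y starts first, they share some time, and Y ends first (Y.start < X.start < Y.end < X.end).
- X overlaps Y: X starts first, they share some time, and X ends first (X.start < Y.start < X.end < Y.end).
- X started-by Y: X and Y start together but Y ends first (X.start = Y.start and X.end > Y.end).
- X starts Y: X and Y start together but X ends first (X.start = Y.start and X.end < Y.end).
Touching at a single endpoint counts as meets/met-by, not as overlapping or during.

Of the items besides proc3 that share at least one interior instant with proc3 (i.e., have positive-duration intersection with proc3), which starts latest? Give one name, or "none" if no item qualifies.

proc6

Target proc3 = [14:30, 21:25].
proc4 [14:15, 16:35] → overlaps → candidate.
proc5 [14:15, 18:05] → overlaps → candidate.
proc6 [17:50, 20:35] → during → candidate.
proc7 [14:05, 20:35] → overlaps → candidate.
proc8 [14:15, 16:10] → overlaps → candidate.
Among candidates, latest start is 17:50 → proc6.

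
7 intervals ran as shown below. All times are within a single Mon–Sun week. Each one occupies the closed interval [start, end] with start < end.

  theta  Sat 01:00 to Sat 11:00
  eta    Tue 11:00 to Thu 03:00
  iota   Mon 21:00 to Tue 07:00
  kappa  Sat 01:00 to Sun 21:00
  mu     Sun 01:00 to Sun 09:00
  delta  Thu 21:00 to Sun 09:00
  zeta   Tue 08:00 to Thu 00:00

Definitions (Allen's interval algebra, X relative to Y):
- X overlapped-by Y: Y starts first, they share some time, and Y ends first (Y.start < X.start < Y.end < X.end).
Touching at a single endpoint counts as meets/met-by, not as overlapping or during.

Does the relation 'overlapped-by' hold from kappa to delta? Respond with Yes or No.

kappa = [Sat 01:00, Sun 21:00], delta = [Thu 21:00, Sun 09:00].
Actual relation of kappa to delta: overlapped-by.
Asked whether 'overlapped-by' holds → Yes.

Yes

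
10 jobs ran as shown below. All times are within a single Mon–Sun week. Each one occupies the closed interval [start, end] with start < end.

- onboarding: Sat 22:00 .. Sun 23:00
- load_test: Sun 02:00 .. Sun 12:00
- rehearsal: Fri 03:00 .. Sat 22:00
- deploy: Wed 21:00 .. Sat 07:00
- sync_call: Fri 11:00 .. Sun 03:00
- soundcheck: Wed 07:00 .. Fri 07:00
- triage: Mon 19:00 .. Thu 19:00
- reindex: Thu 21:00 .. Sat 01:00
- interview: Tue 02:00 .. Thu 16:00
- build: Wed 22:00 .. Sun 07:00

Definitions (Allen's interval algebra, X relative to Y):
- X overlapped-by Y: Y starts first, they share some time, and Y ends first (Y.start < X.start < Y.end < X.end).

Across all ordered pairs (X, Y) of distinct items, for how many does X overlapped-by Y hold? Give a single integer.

Checking all 90 ordered pairs for relation 'overlapped-by'; matching pairs in alphabetical order:
(build, deploy): build overlapped-by deploy ✓
(build, interview): build overlapped-by interview ✓
(build, soundcheck): build overlapped-by soundcheck ✓
(build, triage): build overlapped-by triage ✓
(deploy, interview): deploy overlapped-by interview ✓
(deploy, soundcheck): deploy overlapped-by soundcheck ✓
(deploy, triage): deploy overlapped-by triage ✓
(load_test, build): load_test overlapped-by build ✓
(load_test, sync_call): load_test overlapped-by sync_call ✓
(onboarding, build): onboarding overlapped-by build ✓
(onboarding, sync_call): onboarding overlapped-by sync_call ✓
(rehearsal, deploy): rehearsal overlapped-by deploy ✓
(rehearsal, reindex): rehearsal overlapped-by reindex ✓
(rehearsal, soundcheck): rehearsal overlapped-by soundcheck ✓
(reindex, soundcheck): reindex overlapped-by soundcheck ✓
(soundcheck, interview): soundcheck overlapped-by interview ✓
(soundcheck, triage): soundcheck overlapped-by triage ✓
(sync_call, deploy): sync_call overlapped-by deploy ✓
(sync_call, rehearsal): sync_call overlapped-by rehearsal ✓
(sync_call, reindex): sync_call overlapped-by reindex ✓
Count: 20.

20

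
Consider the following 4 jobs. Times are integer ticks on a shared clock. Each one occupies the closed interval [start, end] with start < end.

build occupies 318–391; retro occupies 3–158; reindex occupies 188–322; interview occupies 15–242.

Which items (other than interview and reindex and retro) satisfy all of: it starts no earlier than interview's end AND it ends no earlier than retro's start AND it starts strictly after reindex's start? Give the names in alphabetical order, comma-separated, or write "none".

build

Conditions: its start is no earlier than interview's end (X.start >= 242) AND its end is no earlier than retro's start (X.end >= 3) AND its start is strictly after reindex's start (X.start > 188).
build: start 318 >= 242? ✓; end 391 >= 3? ✓; start 318 > 188? ✓ → yes.
Result: build.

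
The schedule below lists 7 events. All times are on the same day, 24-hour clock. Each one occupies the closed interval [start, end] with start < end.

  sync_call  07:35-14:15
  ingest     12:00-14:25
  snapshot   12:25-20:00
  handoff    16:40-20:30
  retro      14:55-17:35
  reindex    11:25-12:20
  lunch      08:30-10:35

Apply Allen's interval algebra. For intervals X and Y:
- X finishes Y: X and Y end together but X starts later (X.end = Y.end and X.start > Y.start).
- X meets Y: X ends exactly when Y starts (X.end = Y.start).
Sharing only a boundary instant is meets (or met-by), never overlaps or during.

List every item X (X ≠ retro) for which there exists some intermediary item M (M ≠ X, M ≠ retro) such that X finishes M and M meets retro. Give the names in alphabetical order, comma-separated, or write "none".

none

Target retro = [14:55, 17:35].
Intermediaries M with M meets retro: none.
Union: none.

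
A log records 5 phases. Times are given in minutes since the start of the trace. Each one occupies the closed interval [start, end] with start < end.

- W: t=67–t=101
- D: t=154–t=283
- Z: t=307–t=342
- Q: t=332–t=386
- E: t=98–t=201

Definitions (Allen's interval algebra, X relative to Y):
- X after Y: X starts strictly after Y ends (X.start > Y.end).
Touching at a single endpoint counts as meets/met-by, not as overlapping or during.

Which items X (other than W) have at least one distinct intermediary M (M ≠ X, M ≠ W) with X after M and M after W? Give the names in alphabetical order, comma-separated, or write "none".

Q, Z

Target W = [t=67, t=101].
Intermediaries M with M after W: D, Q, Z.
Via D — items with X after D: Q, Z.
Via Q — items with X after Q: none.
Via Z — items with X after Z: none.
Union: Q, Z.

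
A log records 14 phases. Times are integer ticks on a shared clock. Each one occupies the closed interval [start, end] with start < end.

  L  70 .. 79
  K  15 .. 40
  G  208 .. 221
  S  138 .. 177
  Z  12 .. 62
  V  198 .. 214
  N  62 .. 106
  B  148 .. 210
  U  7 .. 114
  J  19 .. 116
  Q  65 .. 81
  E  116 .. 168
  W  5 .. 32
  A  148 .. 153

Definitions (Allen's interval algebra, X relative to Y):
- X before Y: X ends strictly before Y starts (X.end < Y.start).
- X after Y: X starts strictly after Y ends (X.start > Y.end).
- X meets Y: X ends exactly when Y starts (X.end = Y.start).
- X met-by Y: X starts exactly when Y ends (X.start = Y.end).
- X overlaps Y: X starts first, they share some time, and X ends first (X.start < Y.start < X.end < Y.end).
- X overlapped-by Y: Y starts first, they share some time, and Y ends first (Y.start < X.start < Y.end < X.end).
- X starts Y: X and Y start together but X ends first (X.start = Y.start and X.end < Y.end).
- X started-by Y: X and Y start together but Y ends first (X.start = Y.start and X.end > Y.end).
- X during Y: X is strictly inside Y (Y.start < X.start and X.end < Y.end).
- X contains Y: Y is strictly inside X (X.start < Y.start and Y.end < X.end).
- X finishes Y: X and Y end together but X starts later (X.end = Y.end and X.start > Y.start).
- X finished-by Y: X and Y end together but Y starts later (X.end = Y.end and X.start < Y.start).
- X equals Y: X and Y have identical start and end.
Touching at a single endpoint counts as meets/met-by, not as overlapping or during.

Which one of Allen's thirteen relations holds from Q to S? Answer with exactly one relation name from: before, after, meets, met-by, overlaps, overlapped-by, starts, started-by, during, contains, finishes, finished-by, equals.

Q = [65, 81]; S = [138, 177].
Compare endpoints: Q.start < S.start, Q.start < S.end, Q.end < S.start, Q.end < S.end.
That pattern is 'before'.

before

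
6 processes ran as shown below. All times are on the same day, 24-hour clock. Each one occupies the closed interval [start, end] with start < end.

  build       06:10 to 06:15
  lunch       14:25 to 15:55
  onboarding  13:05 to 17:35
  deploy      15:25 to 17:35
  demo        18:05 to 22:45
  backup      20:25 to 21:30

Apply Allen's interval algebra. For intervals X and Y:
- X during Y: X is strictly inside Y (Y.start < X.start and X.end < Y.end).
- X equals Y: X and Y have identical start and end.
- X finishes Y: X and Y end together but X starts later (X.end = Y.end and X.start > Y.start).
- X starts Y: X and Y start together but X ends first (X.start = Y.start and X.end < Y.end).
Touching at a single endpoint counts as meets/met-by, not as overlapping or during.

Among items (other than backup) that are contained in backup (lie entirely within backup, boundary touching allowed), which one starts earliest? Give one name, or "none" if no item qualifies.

Target backup = [20:25, 21:30].
build [06:10, 06:15] → before → excluded.
demo [18:05, 22:45] → contains → excluded.
deploy [15:25, 17:35] → before → excluded.
lunch [14:25, 15:55] → before → excluded.
onboarding [13:05, 17:35] → before → excluded.
No candidates → none.

none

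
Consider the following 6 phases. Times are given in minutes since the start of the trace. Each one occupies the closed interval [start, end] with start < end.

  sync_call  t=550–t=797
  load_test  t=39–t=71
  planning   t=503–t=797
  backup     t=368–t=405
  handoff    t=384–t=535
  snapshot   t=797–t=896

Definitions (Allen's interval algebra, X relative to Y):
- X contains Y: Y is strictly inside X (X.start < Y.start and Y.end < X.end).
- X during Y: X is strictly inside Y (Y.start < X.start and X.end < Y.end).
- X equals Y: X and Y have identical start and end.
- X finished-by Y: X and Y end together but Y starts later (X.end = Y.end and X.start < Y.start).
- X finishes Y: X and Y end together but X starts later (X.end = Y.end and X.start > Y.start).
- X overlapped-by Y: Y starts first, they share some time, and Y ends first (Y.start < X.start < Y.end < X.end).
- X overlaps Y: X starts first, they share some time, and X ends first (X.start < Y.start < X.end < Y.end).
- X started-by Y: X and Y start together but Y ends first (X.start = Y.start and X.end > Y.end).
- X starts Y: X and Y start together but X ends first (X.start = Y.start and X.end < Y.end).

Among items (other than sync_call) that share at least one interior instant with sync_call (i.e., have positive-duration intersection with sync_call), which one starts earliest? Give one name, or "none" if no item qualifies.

Target sync_call = [t=550, t=797].
backup [t=368, t=405] → before → excluded.
handoff [t=384, t=535] → before → excluded.
load_test [t=39, t=71] → before → excluded.
planning [t=503, t=797] → finished-by → candidate.
snapshot [t=797, t=896] → met-by → excluded.
Among candidates, earliest start is t=503 → planning.

planning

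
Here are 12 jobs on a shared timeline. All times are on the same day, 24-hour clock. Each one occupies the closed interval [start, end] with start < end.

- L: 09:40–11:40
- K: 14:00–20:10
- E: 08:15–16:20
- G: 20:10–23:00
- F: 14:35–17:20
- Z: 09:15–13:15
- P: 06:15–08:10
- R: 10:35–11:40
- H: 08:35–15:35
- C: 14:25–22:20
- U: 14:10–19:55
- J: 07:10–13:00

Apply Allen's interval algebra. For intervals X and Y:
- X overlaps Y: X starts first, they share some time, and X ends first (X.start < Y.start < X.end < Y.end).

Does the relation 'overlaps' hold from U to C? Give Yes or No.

Yes

U = [14:10, 19:55], C = [14:25, 22:20].
Actual relation of U to C: overlaps.
Asked whether 'overlaps' holds → Yes.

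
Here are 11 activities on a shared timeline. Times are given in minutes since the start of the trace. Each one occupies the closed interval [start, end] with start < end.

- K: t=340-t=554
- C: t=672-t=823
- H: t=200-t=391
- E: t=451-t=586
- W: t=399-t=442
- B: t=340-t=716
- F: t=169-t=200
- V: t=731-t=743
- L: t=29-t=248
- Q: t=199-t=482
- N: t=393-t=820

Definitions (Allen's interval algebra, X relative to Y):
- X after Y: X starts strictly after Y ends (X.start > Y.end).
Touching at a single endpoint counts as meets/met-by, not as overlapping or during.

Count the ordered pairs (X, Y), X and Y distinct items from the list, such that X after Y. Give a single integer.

29

Checking all 110 ordered pairs for relation 'after'; matching pairs in alphabetical order:
(B, F): B after F ✓
(B, L): B after L ✓
(C, E): C after E ✓
(C, F): C after F ✓
(C, H): C after H ✓
(C, K): C after K ✓
(C, L): C after L ✓
(C, Q): C after Q ✓
(C, W): C after W ✓
(E, F): E after F ✓
(E, H): E after H ✓
(E, L): E after L ✓
(E, W): E after W ✓
(K, F): K after F ✓
(K, L): K after L ✓
(N, F): N after F ✓
(N, H): N after H ✓
(N, L): N after L ✓
(V, B): V after B ✓
(V, E): V after E ✓
(V, F): V after F ✓
(V, H): V after H ✓
(V, K): V after K ✓
(V, L): V after L ✓
... plus 5 further pairs not listed.
Count: 29.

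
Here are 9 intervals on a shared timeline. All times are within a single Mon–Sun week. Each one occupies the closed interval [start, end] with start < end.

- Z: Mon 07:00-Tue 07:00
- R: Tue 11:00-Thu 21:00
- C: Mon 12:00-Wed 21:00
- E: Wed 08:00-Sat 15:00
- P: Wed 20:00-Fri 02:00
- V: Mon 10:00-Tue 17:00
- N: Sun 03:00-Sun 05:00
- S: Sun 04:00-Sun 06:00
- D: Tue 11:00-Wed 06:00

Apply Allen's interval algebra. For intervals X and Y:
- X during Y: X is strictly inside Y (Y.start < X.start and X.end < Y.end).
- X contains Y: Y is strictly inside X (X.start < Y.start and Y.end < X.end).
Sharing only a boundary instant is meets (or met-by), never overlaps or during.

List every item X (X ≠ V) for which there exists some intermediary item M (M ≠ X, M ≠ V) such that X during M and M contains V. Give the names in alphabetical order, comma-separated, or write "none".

none

Target V = [Mon 10:00, Tue 17:00].
Intermediaries M with M contains V: none.
Union: none.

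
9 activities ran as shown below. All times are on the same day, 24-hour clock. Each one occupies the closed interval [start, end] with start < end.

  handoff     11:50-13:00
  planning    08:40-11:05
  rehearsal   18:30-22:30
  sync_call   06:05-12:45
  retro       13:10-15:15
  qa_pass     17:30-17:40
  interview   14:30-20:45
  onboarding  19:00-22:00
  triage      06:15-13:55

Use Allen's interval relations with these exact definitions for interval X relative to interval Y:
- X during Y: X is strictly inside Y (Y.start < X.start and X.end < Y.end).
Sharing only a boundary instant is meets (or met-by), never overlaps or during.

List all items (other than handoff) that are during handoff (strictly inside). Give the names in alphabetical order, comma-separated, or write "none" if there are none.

Target handoff = [11:50, 13:00].
interview [14:30, 20:45] → after → no.
onboarding [19:00, 22:00] → after → no.
planning [08:40, 11:05] → before → no.
qa_pass [17:30, 17:40] → after → no.
rehearsal [18:30, 22:30] → after → no.
retro [13:10, 15:15] → after → no.
sync_call [06:05, 12:45] → overlaps → no.
triage [06:15, 13:55] → contains → no.
Result: none.

none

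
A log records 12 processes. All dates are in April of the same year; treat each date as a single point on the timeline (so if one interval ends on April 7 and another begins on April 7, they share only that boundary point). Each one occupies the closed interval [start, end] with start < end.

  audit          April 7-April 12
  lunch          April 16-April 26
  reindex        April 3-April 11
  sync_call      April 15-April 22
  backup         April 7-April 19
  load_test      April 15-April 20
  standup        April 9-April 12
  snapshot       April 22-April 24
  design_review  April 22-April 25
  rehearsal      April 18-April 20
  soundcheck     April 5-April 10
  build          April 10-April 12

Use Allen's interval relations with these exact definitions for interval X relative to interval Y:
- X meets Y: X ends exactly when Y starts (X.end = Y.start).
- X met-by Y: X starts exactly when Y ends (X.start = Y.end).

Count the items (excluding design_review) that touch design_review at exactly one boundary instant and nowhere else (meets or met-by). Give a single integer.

Target design_review = [April 22, April 25].
audit [April 7, April 12] → before → no.
backup [April 7, April 19] → before → no.
build [April 10, April 12] → before → no.
load_test [April 15, April 20] → before → no.
lunch [April 16, April 26] → contains → no.
rehearsal [April 18, April 20] → before → no.
reindex [April 3, April 11] → before → no.
snapshot [April 22, April 24] → starts → no.
soundcheck [April 5, April 10] → before → no.
standup [April 9, April 12] → before → no.
sync_call [April 15, April 22] → meets → counts.
Total: 1.

1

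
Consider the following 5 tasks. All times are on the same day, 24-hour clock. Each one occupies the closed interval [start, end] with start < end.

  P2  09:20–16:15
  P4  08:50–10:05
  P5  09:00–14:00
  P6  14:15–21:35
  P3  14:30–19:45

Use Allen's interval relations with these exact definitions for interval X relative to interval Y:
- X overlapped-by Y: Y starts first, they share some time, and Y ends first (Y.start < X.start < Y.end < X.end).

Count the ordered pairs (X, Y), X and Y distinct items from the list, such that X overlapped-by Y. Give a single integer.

5

Checking all 20 ordered pairs for relation 'overlapped-by'; matching pairs in alphabetical order:
(P2, P4): P2 overlapped-by P4 ✓
(P2, P5): P2 overlapped-by P5 ✓
(P3, P2): P3 overlapped-by P2 ✓
(P5, P4): P5 overlapped-by P4 ✓
(P6, P2): P6 overlapped-by P2 ✓
Count: 5.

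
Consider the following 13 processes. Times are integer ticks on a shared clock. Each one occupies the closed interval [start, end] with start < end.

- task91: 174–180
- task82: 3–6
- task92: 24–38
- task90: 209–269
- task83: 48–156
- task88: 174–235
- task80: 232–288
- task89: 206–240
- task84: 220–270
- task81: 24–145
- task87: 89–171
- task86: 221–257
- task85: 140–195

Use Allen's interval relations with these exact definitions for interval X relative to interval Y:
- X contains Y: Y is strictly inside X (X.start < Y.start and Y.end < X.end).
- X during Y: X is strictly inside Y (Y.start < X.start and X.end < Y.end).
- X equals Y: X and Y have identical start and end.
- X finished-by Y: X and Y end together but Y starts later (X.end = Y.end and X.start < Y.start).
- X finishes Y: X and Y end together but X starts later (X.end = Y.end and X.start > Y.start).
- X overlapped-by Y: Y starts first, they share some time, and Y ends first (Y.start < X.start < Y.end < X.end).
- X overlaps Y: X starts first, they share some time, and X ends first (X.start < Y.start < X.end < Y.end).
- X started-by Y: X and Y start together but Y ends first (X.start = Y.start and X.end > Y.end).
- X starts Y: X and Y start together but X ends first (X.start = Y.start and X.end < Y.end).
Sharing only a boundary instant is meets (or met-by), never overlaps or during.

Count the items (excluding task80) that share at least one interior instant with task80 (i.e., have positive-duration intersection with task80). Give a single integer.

Target task80 = [232, 288].
task81 [24, 145] → before → no.
task82 [3, 6] → before → no.
task83 [48, 156] → before → no.
task84 [220, 270] → overlaps → counts.
task85 [140, 195] → before → no.
task86 [221, 257] → overlaps → counts.
task87 [89, 171] → before → no.
task88 [174, 235] → overlaps → counts.
task89 [206, 240] → overlaps → counts.
task90 [209, 269] → overlaps → counts.
task91 [174, 180] → before → no.
task92 [24, 38] → before → no.
Total: 5.

5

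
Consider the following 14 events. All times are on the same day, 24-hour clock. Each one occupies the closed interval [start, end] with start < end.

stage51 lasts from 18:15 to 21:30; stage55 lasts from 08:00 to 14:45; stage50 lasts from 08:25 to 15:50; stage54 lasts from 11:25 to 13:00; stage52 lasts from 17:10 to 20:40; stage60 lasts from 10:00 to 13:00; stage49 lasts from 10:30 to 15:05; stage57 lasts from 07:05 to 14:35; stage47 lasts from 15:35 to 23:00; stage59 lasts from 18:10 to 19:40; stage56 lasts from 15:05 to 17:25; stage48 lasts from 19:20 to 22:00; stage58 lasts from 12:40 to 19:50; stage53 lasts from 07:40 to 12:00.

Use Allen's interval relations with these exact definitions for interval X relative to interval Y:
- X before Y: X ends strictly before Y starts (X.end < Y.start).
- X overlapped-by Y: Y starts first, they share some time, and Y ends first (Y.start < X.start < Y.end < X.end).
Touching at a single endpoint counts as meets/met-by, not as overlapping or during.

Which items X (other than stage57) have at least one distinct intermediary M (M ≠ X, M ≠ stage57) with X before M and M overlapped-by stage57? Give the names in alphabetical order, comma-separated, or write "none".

stage53

Target stage57 = [07:05, 14:35].
Intermediaries M with M overlapped-by stage57: stage49, stage50, stage55, stage58.
Via stage49 — items with X before stage49: none.
Via stage50 — items with X before stage50: none.
Via stage55 — items with X before stage55: none.
Via stage58 — items with X before stage58: stage53.
Union: stage53.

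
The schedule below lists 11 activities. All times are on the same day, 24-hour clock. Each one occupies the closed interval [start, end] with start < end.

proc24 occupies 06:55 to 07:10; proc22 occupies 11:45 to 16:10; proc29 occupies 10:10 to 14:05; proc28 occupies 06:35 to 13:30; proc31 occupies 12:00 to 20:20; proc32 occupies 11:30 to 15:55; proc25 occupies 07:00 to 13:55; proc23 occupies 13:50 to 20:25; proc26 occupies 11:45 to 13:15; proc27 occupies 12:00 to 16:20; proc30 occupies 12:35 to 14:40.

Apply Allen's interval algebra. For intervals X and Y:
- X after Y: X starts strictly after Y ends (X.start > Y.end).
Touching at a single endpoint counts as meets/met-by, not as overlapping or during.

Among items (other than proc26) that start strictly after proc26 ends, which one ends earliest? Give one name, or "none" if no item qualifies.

proc23

Target proc26 = [11:45, 13:15].
proc22 [11:45, 16:10] → started-by → excluded.
proc23 [13:50, 20:25] → after → candidate.
proc24 [06:55, 07:10] → before → excluded.
proc25 [07:00, 13:55] → contains → excluded.
proc27 [12:00, 16:20] → overlapped-by → excluded.
proc28 [06:35, 13:30] → contains → excluded.
proc29 [10:10, 14:05] → contains → excluded.
proc30 [12:35, 14:40] → overlapped-by → excluded.
proc31 [12:00, 20:20] → overlapped-by → excluded.
proc32 [11:30, 15:55] → contains → excluded.
Among candidates, earliest end is 20:25 → proc23.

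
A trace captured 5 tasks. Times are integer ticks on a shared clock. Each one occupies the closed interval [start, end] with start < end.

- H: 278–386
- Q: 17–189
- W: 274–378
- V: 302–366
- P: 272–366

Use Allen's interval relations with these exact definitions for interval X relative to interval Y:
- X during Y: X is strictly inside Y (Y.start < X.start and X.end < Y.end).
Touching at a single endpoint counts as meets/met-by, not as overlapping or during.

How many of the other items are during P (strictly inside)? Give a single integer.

Target P = [272, 366].
H [278, 386] → overlapped-by → no.
Q [17, 189] → before → no.
V [302, 366] → finishes → no.
W [274, 378] → overlapped-by → no.
Total: 0.

0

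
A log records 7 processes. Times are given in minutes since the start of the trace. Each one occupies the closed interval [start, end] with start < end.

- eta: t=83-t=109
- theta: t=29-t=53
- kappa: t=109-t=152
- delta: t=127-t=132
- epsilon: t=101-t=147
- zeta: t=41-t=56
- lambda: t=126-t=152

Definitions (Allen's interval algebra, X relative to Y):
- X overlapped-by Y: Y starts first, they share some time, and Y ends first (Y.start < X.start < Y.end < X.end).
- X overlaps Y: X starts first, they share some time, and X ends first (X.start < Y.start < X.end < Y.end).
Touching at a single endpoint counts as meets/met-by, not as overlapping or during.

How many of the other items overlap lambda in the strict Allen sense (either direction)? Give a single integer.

1

Target lambda = [t=126, t=152].
delta [t=127, t=132] → during → no.
epsilon [t=101, t=147] → overlaps → counts.
eta [t=83, t=109] → before → no.
kappa [t=109, t=152] → finished-by → no.
theta [t=29, t=53] → before → no.
zeta [t=41, t=56] → before → no.
Total: 1.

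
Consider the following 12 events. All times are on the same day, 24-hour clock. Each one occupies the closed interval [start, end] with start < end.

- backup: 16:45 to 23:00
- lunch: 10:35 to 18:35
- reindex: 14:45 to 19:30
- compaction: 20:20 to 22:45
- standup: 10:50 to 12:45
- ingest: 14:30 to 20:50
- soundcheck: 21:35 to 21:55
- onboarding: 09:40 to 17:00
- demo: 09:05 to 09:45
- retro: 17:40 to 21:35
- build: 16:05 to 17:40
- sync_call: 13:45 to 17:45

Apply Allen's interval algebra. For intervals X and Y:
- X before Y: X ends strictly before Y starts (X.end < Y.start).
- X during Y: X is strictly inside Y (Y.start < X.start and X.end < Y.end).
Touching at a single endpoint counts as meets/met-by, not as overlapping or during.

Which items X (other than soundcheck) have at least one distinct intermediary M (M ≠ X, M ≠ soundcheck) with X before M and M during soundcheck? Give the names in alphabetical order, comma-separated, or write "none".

Target soundcheck = [21:35, 21:55].
Intermediaries M with M during soundcheck: none.
Union: none.

none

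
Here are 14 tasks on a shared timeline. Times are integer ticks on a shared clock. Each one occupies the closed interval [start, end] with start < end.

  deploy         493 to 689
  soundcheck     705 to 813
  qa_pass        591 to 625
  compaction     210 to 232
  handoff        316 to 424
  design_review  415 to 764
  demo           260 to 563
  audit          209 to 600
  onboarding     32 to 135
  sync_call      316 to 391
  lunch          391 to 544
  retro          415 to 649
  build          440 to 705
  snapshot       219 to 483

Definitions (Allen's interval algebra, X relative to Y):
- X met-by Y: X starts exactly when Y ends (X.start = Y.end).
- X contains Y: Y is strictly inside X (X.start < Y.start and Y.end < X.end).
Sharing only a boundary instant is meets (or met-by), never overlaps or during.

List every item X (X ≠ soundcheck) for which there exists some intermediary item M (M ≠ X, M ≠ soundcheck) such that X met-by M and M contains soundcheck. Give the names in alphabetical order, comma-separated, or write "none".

Target soundcheck = [705, 813].
Intermediaries M with M contains soundcheck: none.
Union: none.

none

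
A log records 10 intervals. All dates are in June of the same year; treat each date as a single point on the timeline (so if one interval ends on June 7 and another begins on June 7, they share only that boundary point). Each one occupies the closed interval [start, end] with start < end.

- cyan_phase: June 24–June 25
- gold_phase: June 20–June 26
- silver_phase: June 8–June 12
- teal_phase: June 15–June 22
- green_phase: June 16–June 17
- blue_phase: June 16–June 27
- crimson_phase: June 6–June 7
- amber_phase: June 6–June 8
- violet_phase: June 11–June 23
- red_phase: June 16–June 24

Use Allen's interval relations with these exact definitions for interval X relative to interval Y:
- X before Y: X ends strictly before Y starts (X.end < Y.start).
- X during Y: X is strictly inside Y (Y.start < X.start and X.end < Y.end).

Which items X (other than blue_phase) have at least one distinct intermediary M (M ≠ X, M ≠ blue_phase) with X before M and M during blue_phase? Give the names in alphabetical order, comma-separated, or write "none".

Target blue_phase = [June 16, June 27].
Intermediaries M with M during blue_phase: cyan_phase, gold_phase.
Via cyan_phase — items with X before cyan_phase: amber_phase, crimson_phase, green_phase, silver_phase, teal_phase, violet_phase.
Via gold_phase — items with X before gold_phase: amber_phase, crimson_phase, green_phase, silver_phase.
Union: amber_phase, crimson_phase, green_phase, silver_phase, teal_phase, violet_phase.

amber_phase, crimson_phase, green_phase, silver_phase, teal_phase, violet_phase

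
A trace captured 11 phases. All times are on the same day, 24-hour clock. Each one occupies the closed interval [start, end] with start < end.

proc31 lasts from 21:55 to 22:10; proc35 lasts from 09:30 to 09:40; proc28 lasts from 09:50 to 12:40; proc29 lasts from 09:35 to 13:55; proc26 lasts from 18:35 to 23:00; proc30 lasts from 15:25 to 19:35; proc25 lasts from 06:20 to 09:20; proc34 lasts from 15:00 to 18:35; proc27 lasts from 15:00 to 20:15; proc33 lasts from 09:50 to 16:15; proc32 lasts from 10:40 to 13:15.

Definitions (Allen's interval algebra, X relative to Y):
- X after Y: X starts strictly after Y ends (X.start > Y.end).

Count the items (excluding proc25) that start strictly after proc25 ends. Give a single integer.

Target proc25 = [06:20, 09:20].
proc26 [18:35, 23:00] → after → counts.
proc27 [15:00, 20:15] → after → counts.
proc28 [09:50, 12:40] → after → counts.
proc29 [09:35, 13:55] → after → counts.
proc30 [15:25, 19:35] → after → counts.
proc31 [21:55, 22:10] → after → counts.
proc32 [10:40, 13:15] → after → counts.
proc33 [09:50, 16:15] → after → counts.
proc34 [15:00, 18:35] → after → counts.
proc35 [09:30, 09:40] → after → counts.
Total: 10.

10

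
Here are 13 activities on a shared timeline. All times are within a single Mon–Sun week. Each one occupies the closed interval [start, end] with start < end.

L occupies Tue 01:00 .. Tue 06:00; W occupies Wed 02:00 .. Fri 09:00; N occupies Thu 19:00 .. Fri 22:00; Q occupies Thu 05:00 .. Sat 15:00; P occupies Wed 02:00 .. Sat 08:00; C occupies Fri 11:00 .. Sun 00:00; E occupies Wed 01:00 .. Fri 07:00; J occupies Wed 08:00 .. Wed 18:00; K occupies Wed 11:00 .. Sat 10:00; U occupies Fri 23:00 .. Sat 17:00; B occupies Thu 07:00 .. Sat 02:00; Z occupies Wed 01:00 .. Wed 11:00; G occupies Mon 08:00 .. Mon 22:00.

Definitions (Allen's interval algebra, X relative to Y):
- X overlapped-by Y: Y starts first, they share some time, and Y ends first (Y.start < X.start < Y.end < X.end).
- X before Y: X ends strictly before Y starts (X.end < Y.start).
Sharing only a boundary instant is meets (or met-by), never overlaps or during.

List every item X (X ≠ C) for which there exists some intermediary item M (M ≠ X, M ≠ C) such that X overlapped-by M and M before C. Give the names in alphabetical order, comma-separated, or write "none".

Target C = [Fri 11:00, Sun 00:00].
Intermediaries M with M before C: E, G, J, L, W, Z.
Via E — items with X overlapped-by E: B, K, N, P, Q, W.
Via G — items with X overlapped-by G: none.
Via J — items with X overlapped-by J: K.
Via L — items with X overlapped-by L: none.
Via W — items with X overlapped-by W: B, K, N, Q.
Via Z — items with X overlapped-by Z: J, P, W.
Union: B, J, K, N, P, Q, W.

B, J, K, N, P, Q, W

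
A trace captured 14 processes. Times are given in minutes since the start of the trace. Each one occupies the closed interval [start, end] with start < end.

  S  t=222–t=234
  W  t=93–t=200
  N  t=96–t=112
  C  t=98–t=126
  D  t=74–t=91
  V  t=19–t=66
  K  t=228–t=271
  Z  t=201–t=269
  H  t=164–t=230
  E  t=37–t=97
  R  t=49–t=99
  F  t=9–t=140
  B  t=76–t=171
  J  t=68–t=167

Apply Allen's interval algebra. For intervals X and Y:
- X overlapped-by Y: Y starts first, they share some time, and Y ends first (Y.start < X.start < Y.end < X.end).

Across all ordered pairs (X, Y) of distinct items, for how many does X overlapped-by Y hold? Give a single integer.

Checking all 182 ordered pairs for relation 'overlapped-by'; matching pairs in alphabetical order:
(B, D): B overlapped-by D ✓
(B, E): B overlapped-by E ✓
(B, F): B overlapped-by F ✓
(B, J): B overlapped-by J ✓
(B, R): B overlapped-by R ✓
(C, N): C overlapped-by N ✓
(C, R): C overlapped-by R ✓
(E, V): E overlapped-by V ✓
(H, B): H overlapped-by B ✓
(H, J): H overlapped-by J ✓
(H, W): H overlapped-by W ✓
(J, E): J overlapped-by E ✓
(J, F): J overlapped-by F ✓
(J, R): J overlapped-by R ✓
(K, H): K overlapped-by H ✓
(K, S): K overlapped-by S ✓
(K, Z): K overlapped-by Z ✓
(N, E): N overlapped-by E ✓
(N, R): N overlapped-by R ✓
(R, E): R overlapped-by E ✓
(R, V): R overlapped-by V ✓
(S, H): S overlapped-by H ✓
(W, B): W overlapped-by B ✓
(W, E): W overlapped-by E ✓
... plus 4 further pairs not listed.
Count: 28.

28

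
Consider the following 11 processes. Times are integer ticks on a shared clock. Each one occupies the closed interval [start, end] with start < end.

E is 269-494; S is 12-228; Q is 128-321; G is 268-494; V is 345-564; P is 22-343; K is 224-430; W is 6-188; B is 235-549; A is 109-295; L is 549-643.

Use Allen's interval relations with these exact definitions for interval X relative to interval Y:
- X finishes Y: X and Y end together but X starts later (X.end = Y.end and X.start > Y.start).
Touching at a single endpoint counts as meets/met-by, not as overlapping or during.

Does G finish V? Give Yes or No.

G = [268, 494], V = [345, 564].
Actual relation of G to V: overlaps.
Asked whether 'finishes' holds → No.

No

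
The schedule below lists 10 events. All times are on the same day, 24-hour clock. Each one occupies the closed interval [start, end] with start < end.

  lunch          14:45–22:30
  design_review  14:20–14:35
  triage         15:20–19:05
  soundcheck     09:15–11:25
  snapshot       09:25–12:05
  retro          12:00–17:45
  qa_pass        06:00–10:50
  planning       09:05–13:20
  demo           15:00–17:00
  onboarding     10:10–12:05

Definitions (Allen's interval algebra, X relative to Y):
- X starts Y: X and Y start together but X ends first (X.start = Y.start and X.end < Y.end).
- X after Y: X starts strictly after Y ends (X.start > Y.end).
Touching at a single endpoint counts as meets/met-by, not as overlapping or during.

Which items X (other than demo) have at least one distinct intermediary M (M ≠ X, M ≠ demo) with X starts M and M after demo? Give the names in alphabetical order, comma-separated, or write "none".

Target demo = [15:00, 17:00].
Intermediaries M with M after demo: none.
Union: none.

none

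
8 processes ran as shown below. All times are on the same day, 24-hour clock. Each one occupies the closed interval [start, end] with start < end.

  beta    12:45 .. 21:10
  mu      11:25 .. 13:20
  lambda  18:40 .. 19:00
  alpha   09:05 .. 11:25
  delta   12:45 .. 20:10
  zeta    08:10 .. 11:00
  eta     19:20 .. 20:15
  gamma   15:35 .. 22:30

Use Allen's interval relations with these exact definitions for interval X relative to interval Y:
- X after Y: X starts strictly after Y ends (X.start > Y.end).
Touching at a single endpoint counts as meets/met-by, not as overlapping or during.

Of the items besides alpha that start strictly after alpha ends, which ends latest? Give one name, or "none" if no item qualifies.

gamma

Target alpha = [09:05, 11:25].
beta [12:45, 21:10] → after → candidate.
delta [12:45, 20:10] → after → candidate.
eta [19:20, 20:15] → after → candidate.
gamma [15:35, 22:30] → after → candidate.
lambda [18:40, 19:00] → after → candidate.
mu [11:25, 13:20] → met-by → excluded.
zeta [08:10, 11:00] → overlaps → excluded.
Among candidates, latest end is 22:30 → gamma.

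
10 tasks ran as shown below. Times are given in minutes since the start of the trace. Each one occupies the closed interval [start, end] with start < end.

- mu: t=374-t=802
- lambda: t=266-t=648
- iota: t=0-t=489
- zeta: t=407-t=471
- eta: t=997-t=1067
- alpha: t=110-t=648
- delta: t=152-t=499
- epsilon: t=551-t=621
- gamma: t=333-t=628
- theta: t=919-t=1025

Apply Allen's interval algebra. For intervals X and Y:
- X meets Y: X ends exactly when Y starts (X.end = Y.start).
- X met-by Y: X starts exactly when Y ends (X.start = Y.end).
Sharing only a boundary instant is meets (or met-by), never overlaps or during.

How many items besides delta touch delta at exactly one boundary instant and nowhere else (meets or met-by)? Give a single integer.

Target delta = [t=152, t=499].
alpha [t=110, t=648] → contains → no.
epsilon [t=551, t=621] → after → no.
eta [t=997, t=1067] → after → no.
gamma [t=333, t=628] → overlapped-by → no.
iota [t=0, t=489] → overlaps → no.
lambda [t=266, t=648] → overlapped-by → no.
mu [t=374, t=802] → overlapped-by → no.
theta [t=919, t=1025] → after → no.
zeta [t=407, t=471] → during → no.
Total: 0.

0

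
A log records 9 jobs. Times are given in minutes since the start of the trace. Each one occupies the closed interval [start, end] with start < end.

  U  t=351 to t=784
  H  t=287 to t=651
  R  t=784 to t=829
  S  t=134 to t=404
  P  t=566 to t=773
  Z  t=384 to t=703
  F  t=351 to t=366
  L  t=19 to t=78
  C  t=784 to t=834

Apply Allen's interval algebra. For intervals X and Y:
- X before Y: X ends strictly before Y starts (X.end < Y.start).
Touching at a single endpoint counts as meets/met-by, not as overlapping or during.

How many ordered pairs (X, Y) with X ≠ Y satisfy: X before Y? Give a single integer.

Checking all 72 ordered pairs for relation 'before'; matching pairs in alphabetical order:
(F, C): F before C ✓
(F, P): F before P ✓
(F, R): F before R ✓
(F, Z): F before Z ✓
(H, C): H before C ✓
(H, R): H before R ✓
(L, C): L before C ✓
(L, F): L before F ✓
(L, H): L before H ✓
(L, P): L before P ✓
(L, R): L before R ✓
(L, S): L before S ✓
(L, U): L before U ✓
(L, Z): L before Z ✓
(P, C): P before C ✓
(P, R): P before R ✓
(S, C): S before C ✓
(S, P): S before P ✓
(S, R): S before R ✓
(Z, C): Z before C ✓
(Z, R): Z before R ✓
Count: 21.

21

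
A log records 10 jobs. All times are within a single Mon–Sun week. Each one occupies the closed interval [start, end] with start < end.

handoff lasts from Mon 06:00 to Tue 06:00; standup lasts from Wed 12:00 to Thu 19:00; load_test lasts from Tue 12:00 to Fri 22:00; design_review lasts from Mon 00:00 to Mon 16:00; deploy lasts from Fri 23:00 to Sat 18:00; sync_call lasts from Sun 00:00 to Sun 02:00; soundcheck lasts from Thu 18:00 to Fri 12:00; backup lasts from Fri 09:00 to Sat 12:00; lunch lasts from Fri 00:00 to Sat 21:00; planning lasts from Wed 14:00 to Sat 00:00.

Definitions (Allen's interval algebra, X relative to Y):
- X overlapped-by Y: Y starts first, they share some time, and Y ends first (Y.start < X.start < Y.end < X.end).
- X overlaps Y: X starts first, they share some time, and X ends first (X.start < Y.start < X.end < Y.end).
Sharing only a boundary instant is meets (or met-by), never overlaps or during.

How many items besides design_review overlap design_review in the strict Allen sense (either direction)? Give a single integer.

1

Target design_review = [Mon 00:00, Mon 16:00].
backup [Fri 09:00, Sat 12:00] → after → no.
deploy [Fri 23:00, Sat 18:00] → after → no.
handoff [Mon 06:00, Tue 06:00] → overlapped-by → counts.
load_test [Tue 12:00, Fri 22:00] → after → no.
lunch [Fri 00:00, Sat 21:00] → after → no.
planning [Wed 14:00, Sat 00:00] → after → no.
soundcheck [Thu 18:00, Fri 12:00] → after → no.
standup [Wed 12:00, Thu 19:00] → after → no.
sync_call [Sun 00:00, Sun 02:00] → after → no.
Total: 1.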